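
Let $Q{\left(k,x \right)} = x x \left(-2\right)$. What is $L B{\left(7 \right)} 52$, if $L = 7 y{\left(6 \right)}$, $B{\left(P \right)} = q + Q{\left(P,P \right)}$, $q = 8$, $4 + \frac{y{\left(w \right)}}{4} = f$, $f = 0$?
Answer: $524160$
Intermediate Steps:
$Q{\left(k,x \right)} = - 2 x^{2}$ ($Q{\left(k,x \right)} = x^{2} \left(-2\right) = - 2 x^{2}$)
$y{\left(w \right)} = -16$ ($y{\left(w \right)} = -16 + 4 \cdot 0 = -16 + 0 = -16$)
$B{\left(P \right)} = 8 - 2 P^{2}$
$L = -112$ ($L = 7 \left(-16\right) = -112$)
$L B{\left(7 \right)} 52 = - 112 \left(8 - 2 \cdot 7^{2}\right) 52 = - 112 \left(8 - 98\right) 52 = \left(-112\right) \left(-90\right) 52 = 10080 \cdot 52 = 524160$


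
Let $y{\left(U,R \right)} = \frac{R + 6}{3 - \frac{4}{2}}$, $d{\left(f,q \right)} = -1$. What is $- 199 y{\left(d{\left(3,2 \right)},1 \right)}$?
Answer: $-1393$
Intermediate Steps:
$y{\left(U,R \right)} = 6 + R$ ($y{\left(U,R \right)} = \frac{6 + R}{3 - 2} = \frac{6 + R}{1} = \left(6 + R\right) 1 = 6 + R$)
$- 199 y{\left(d{\left(3,2 \right)},1 \right)} = - 199 \left(6 + 1\right) = \left(-199\right) 7 = -1393$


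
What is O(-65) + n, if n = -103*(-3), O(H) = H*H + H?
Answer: 4469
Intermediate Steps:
O(H) = H + H² (O(H) = H² + H = H + H²)
n = 309 (n = -1*(-309) = 309)
O(-65) + n = -65*(1 - 65) + 309 = -65*(-64) + 309 = 4160 + 309 = 4469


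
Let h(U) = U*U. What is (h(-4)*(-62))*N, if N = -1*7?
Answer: 6944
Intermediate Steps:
h(U) = U²
N = -7
(h(-4)*(-62))*N = ((-4)²*(-62))*(-7) = (16*(-62))*(-7) = -992*(-7) = 6944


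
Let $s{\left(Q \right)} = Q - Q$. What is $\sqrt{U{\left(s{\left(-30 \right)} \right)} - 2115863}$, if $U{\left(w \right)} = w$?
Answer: $i \sqrt{2115863} \approx 1454.6 i$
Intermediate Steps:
$s{\left(Q \right)} = 0$
$\sqrt{U{\left(s{\left(-30 \right)} \right)} - 2115863} = \sqrt{0 - 2115863} = \sqrt{-2115863} = i \sqrt{2115863}$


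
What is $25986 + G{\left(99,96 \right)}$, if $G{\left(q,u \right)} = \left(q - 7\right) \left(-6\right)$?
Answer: $25434$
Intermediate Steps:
$G{\left(q,u \right)} = 42 - 6 q$ ($G{\left(q,u \right)} = \left(-7 + q\right) \left(-6\right) = 42 - 6 q$)
$25986 + G{\left(99,96 \right)} = 25986 + \left(42 - 594\right) = 25986 - 552 = 25434$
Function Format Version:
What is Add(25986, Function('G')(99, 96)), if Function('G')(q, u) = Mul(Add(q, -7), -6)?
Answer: 25434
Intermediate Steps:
Function('G')(q, u) = Add(42, Mul(-6, q)) (Function('G')(q, u) = Mul(Add(-7, q), -6) = Add(42, Mul(-6, q)))
Add(25986, Function('G')(99, 96)) = Add(25986, Add(42, Mul(-6, 99))) = Add(25986, Add(42, -594)) = Add(25986, -552) = 25434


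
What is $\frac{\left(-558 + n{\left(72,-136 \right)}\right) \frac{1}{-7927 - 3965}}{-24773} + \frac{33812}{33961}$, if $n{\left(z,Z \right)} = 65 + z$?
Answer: $\frac{9961018349411}{10004928123876} \approx 0.99561$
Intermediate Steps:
$\frac{\left(-558 + n{\left(72,-136 \right)}\right) \frac{1}{-7927 - 3965}}{-24773} + \frac{33812}{33961} = \frac{\left(-558 + \left(65 + 72\right)\right) \frac{1}{-7927 - 3965}}{-24773} + \frac{33812}{33961} = \frac{-558 + 137}{-11892} \left(- \frac{1}{24773}\right) + 33812 \cdot \frac{1}{33961} = \left(-421\right) \left(- \frac{1}{11892}\right) \left(- \frac{1}{24773}\right) + \frac{33812}{33961} = \frac{421}{11892} \left(- \frac{1}{24773}\right) + \frac{33812}{33961} = - \frac{421}{294600516} + \frac{33812}{33961} = \frac{9961018349411}{10004928123876}$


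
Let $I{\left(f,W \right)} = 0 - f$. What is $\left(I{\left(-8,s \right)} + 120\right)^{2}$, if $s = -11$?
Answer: $16384$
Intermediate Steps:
$I{\left(f,W \right)} = - f$
$\left(I{\left(-8,s \right)} + 120\right)^{2} = \left(\left(-1\right) \left(-8\right) + 120\right)^{2} = \left(8 + 120\right)^{2} = 128^{2} = 16384$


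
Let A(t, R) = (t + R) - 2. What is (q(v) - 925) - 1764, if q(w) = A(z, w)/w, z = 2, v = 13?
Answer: -2688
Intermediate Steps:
A(t, R) = -2 + R + t (A(t, R) = (R + t) - 2 = -2 + R + t)
q(w) = 1 (q(w) = (-2 + w + 2)/w = w/w = 1)
(q(v) - 925) - 1764 = (1 - 925) - 1764 = -924 - 1764 = -2688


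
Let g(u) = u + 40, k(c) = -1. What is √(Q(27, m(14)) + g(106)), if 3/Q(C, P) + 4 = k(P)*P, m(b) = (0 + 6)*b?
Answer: √282590/44 ≈ 12.082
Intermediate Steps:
m(b) = 6*b
g(u) = 40 + u
Q(C, P) = 3/(-4 - P)
√(Q(27, m(14)) + g(106)) = √(3/(-4 - 6*14) + (40 + 106)) = √(3/(-4 - 1*84) + 146) = √(3/(-4 - 84) + 146) = √(3/(-88) + 146) = √(3*(-1/88) + 146) = √(-3/88 + 146) = √(12845/88) = √282590/44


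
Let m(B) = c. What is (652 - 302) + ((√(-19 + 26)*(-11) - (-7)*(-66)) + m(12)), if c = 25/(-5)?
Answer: -117 - 11*√7 ≈ -146.10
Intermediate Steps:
c = -5 (c = 25*(-⅕) = -5)
m(B) = -5
(652 - 302) + ((√(-19 + 26)*(-11) - (-7)*(-66)) + m(12)) = (652 - 302) + ((√(-19 + 26)*(-11) - (-7)*(-66)) - 5) = 350 + ((√7*(-11) - 1*462) - 5) = 350 + ((-11*√7 - 462) - 5) = 350 + ((-462 - 11*√7) - 5) = 350 + (-467 - 11*√7) = -117 - 11*√7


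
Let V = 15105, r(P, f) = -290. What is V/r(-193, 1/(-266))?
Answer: -3021/58 ≈ -52.086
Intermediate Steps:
V/r(-193, 1/(-266)) = 15105/(-290) = 15105*(-1/290) = -3021/58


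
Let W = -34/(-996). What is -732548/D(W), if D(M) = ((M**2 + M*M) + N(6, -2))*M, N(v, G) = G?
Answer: 45237033713808/4211155 ≈ 1.0742e+7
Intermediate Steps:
W = 17/498 (W = -34*(-1/996) = 17/498 ≈ 0.034137)
D(M) = M*(-2 + 2*M**2) (D(M) = ((M**2 + M*M) - 2)*M = ((M**2 + M**2) - 2)*M = (2*M**2 - 2)*M = (-2 + 2*M**2)*M = M*(-2 + 2*M**2))
-732548/D(W) = -732548*249/(17*(-1 + (17/498)**2)) = -732548*249/(17*(-1 + 289/248004)) = -732548/(2*(17/498)*(-247715/248004)) = -732548/(-4211155/61752996) = -732548*(-61752996/4211155) = 45237033713808/4211155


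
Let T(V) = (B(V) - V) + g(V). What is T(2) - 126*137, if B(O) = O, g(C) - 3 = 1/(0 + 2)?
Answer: -34517/2 ≈ -17259.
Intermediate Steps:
g(C) = 7/2 (g(C) = 3 + 1/(0 + 2) = 3 + 1/2 = 3 + ½ = 7/2)
T(V) = 7/2 (T(V) = (V - V) + 7/2 = 0 + 7/2 = 7/2)
T(2) - 126*137 = 7/2 - 126*137 = 7/2 - 17262 = -34517/2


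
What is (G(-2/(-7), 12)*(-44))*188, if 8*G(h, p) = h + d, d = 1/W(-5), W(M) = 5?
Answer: -17578/35 ≈ -502.23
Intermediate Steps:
d = 1/5 ≈ 0.20000
G(h, p) = 1/40 + h/8 (G(h, p) = (h + 1/5)/8 = (1/5 + h)/8 = 1/40 + h/8)
(G(-2/(-7), 12)*(-44))*188 = ((1/40 + (-2/(-7))/8)*(-44))*188 = ((1/40 + (-2*(-1/7))/8)*(-44))*188 = ((1/40 + (1/8)*(2/7))*(-44))*188 = ((1/40 + 1/28)*(-44))*188 = ((17/280)*(-44))*188 = -187/70*188 = -17578/35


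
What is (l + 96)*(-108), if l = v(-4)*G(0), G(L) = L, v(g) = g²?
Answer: -10368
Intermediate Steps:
l = 0 (l = (-4)²*0 = 16*0 = 0)
(l + 96)*(-108) = (0 + 96)*(-108) = 96*(-108) = -10368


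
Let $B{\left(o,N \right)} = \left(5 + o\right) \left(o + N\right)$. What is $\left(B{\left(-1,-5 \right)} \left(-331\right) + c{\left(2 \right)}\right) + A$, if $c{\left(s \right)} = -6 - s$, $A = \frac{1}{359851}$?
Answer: $\frac{2855777537}{359851} \approx 7936.0$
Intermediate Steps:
$A = \frac{1}{359851} \approx 2.7789 \cdot 10^{-6}$
$B{\left(o,N \right)} = \left(5 + o\right) \left(N + o\right)$
$\left(B{\left(-1,-5 \right)} \left(-331\right) + c{\left(2 \right)}\right) + A = \left(\left(\left(-1\right)^{2} + 5 \left(-5\right) + 5 \left(-1\right) - -5\right) \left(-331\right) - 8\right) + \frac{1}{359851} = \left(\left(1 - 25 - 5 + 5\right) \left(-331\right) - 8\right) + \frac{1}{359851} = \left(\left(-24\right) \left(-331\right) - 8\right) + \frac{1}{359851} = \left(7944 - 8\right) + \frac{1}{359851} = 7936 + \frac{1}{359851} = \frac{2855777537}{359851}$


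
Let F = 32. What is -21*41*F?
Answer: -27552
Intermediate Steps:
-21*41*F = -21*41*32 = -861*32 = -1*27552 = -27552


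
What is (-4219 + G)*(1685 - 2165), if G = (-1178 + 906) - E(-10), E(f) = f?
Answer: 2150880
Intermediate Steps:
G = -262 (G = (-1178 + 906) - 1*(-10) = -272 + 10 = -262)
(-4219 + G)*(1685 - 2165) = (-4219 - 262)*(1685 - 2165) = -4481*(-480) = 2150880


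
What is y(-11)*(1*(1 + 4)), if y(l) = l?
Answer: -55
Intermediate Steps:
y(-11)*(1*(1 + 4)) = -11*(1 + 4) = -11*5 = -55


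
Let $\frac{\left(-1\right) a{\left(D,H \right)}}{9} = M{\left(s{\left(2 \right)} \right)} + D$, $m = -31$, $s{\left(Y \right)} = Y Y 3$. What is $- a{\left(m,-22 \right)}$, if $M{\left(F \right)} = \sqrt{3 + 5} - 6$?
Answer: $-333 + 18 \sqrt{2} \approx -307.54$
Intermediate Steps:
$s{\left(Y \right)} = 3 Y^{2}$ ($s{\left(Y \right)} = Y^{2} \cdot 3 = 3 Y^{2}$)
$M{\left(F \right)} = -6 + 2 \sqrt{2}$ ($M{\left(F \right)} = \sqrt{8} - 6 = 2 \sqrt{2} - 6 = -6 + 2 \sqrt{2}$)
$a{\left(D,H \right)} = 54 - 18 \sqrt{2} - 9 D$ ($a{\left(D,H \right)} = - 9 \left(\left(-6 + 2 \sqrt{2}\right) + D\right) = - 9 \left(-6 + D + 2 \sqrt{2}\right) = 54 - 18 \sqrt{2} - 9 D$)
$- a{\left(m,-22 \right)} = - (54 - 18 \sqrt{2} - -279) = - (54 - 18 \sqrt{2} + 279) = - (333 - 18 \sqrt{2}) = -333 + 18 \sqrt{2}$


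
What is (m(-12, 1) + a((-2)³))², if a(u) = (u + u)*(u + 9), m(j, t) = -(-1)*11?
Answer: 25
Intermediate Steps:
m(j, t) = 11 (m(j, t) = -1*(-11) = 11)
a(u) = 2*u*(9 + u) (a(u) = (2*u)*(9 + u) = 2*u*(9 + u))
(m(-12, 1) + a((-2)³))² = (11 + 2*(-2)³*(9 + (-2)³))² = (11 + 2*(-8)*(9 - 8))² = (11 + 2*(-8)*1)² = (11 - 16)² = (-5)² = 25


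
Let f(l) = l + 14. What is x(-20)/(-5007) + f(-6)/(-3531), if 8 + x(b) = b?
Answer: 19604/5893239 ≈ 0.0033265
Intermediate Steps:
x(b) = -8 + b
f(l) = 14 + l
x(-20)/(-5007) + f(-6)/(-3531) = (-8 - 20)/(-5007) + (14 - 6)/(-3531) = -28*(-1/5007) + 8*(-1/3531) = 28/5007 - 8/3531 = 19604/5893239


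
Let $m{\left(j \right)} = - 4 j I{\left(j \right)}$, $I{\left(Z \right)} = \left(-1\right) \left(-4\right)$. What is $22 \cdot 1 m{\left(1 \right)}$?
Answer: $-352$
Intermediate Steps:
$I{\left(Z \right)} = 4$
$m{\left(j \right)} = - 16 j$ ($m{\left(j \right)} = - 4 j 4 = - 16 j$)
$22 \cdot 1 m{\left(1 \right)} = 22 \cdot 1 \left(\left(-16\right) 1\right) = 22 \left(-16\right) = -352$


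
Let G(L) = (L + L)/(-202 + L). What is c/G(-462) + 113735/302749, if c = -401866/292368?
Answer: -136032503417/222247409076 ≈ -0.61208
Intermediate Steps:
G(L) = 2*L/(-202 + L) (G(L) = (2*L)/(-202 + L) = 2*L/(-202 + L))
c = -200933/146184 (c = -401866*1/292368 = -200933/146184 ≈ -1.3745)
c/G(-462) + 113735/302749 = -200933/(146184*(2*(-462)/(-202 - 462))) + 113735/302749 = -200933/(146184*(2*(-462)/(-664))) + 113735*(1/302749) = -200933/(146184*(2*(-462)*(-1/664))) + 4945/13163 = -200933/(146184*231/166) + 4945/13163 = -200933/146184*166/231 + 4945/13163 = -16677439/16884252 + 4945/13163 = -136032503417/222247409076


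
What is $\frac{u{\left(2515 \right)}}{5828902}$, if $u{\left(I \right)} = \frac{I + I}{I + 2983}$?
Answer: $\frac{2515}{16023651598} \approx 1.5696 \cdot 10^{-7}$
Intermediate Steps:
$u{\left(I \right)} = \frac{2 I}{2983 + I}$
$\frac{u{\left(2515 \right)}}{5828902} = \frac{2 \cdot 2515 \frac{1}{2983 + 2515}}{5828902} = 2 \cdot 2515 \cdot \frac{1}{5498} \cdot \frac{1}{5828902} = \frac{2515}{2749} \cdot \frac{1}{5828902} = \frac{2515}{16023651598}$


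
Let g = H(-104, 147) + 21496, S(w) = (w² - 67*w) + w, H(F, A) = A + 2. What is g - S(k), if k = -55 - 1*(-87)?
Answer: 22733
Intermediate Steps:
H(F, A) = 2 + A
k = 32 (k = -55 + 87 = 32)
S(w) = w² - 66*w
g = 21645 (g = (2 + 147) + 21496 = 149 + 21496 = 21645)
g - S(k) = 21645 - 32*(-66 + 32) = 21645 - 32*(-34) = 21645 - 1*(-1088) = 21645 + 1088 = 22733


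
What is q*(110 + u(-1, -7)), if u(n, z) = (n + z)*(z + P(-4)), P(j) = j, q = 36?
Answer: 7128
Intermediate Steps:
u(n, z) = (-4 + z)*(n + z) (u(n, z) = (n + z)*(z - 4) = (n + z)*(-4 + z) = (-4 + z)*(n + z))
q*(110 + u(-1, -7)) = 36*(110 + ((-7)² - 4*(-1) - 4*(-7) - 1*(-7))) = 36*(110 + (49 + 4 + 28 + 7)) = 36*(110 + 88) = 36*198 = 7128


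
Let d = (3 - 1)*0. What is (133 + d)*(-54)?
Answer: -7182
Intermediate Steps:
d = 0 (d = 2*0 = 0)
(133 + d)*(-54) = (133 + 0)*(-54) = 133*(-54) = -7182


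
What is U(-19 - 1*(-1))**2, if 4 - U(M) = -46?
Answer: 2500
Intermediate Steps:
U(M) = 50 (U(M) = 4 - 1*(-46) = 4 + 46 = 50)
U(-19 - 1*(-1))**2 = 50**2 = 2500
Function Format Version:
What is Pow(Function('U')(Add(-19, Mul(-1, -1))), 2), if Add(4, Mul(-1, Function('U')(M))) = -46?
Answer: 2500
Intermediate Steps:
Function('U')(M) = 50 (Function('U')(M) = Add(4, Mul(-1, -46)) = Add(4, 46) = 50)
Pow(Function('U')(Add(-19, Mul(-1, -1))), 2) = Pow(50, 2) = 2500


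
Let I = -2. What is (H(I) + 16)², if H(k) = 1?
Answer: 289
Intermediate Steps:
(H(I) + 16)² = (1 + 16)² = 17² = 289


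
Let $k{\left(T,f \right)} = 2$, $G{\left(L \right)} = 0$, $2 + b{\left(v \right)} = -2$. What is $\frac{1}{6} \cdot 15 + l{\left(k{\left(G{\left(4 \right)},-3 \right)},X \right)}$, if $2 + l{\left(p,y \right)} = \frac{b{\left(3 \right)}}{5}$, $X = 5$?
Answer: $- \frac{3}{10} \approx -0.3$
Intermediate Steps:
$b{\left(v \right)} = -4$ ($b{\left(v \right)} = -2 - 2 = -4$)
$l{\left(p,y \right)} = - \frac{14}{5}$ ($l{\left(p,y \right)} = -2 - \frac{4}{5} = - \frac{14}{5}$)
$\frac{1}{6} \cdot 15 + l{\left(k{\left(G{\left(4 \right)},-3 \right)},X \right)} = \frac{1}{6} \cdot 15 - \frac{14}{5} = \frac{5}{2} - \frac{14}{5} = - \frac{3}{10}$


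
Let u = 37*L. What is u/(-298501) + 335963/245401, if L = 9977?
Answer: 9695757714/73252443901 ≈ 0.13236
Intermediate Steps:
u = 369149 (u = 37*9977 = 369149)
u/(-298501) + 335963/245401 = 369149/(-298501) + 335963/245401 = 369149*(-1/298501) + 335963*(1/245401) = -369149/298501 + 335963/245401 = 9695757714/73252443901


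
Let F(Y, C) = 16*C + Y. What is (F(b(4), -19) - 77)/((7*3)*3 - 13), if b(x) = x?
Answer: -377/50 ≈ -7.5400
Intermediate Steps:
F(Y, C) = Y + 16*C
(F(b(4), -19) - 77)/((7*3)*3 - 13) = ((4 + 16*(-19)) - 77)/((7*3)*3 - 13) = ((4 - 304) - 77)/(21*3 - 13) = (-300 - 77)/(63 - 13) = -377/50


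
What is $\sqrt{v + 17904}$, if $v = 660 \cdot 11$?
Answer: $6 \sqrt{699} \approx 158.63$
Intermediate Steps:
$v = 7260$
$\sqrt{v + 17904} = \sqrt{7260 + 17904} = \sqrt{25164} = 6 \sqrt{699}$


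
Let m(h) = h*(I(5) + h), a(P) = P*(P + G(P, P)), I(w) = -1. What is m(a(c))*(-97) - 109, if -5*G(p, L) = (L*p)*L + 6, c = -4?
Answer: -2317533/25 ≈ -92701.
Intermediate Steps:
G(p, L) = -6/5 - p*L²/5 (G(p, L) = -((L*p)*L + 6)/5 = -(p*L² + 6)/5 = -(6 + p*L²)/5 = -6/5 - p*L²/5)
a(P) = P*(-6/5 + P - P³/5) (a(P) = P*(P + (-6/5 - P*P²/5)) = P*(P + (-6/5 - P³/5)) = P*(-6/5 + P - P³/5))
m(h) = h*(-1 + h)
m(a(c))*(-97) - 109 = (((⅕)*(-4)*(-6 - 1*(-4)³ + 5*(-4)))*(-1 + (⅕)*(-4)*(-6 - 1*(-4)³ + 5*(-4))))*(-97) - 109 = (((⅕)*(-4)*(-6 - 1*(-64) - 20))*(-1 + (⅕)*(-4)*(-6 - 1*(-64) - 20)))*(-97) - 109 = (((⅕)*(-4)*(-6 + 64 - 20))*(-1 + (⅕)*(-4)*(-6 + 64 - 20)))*(-97) - 109 = (((⅕)*(-4)*38)*(-1 + (⅕)*(-4)*38))*(-97) - 109 = -152*(-1 - 152/5)/5*(-97) - 109 = -152/5*(-157/5)*(-97) - 109 = (23864/25)*(-97) - 109 = -2314808/25 - 109 = -2317533/25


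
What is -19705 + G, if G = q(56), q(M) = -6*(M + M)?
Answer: -20377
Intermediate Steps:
q(M) = -12*M
G = -672 (G = -12*56 = -672)
-19705 + G = -19705 - 672 = -20377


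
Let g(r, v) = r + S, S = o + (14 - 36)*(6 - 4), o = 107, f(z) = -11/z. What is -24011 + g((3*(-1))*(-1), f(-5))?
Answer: -23945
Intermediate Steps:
S = 63 (S = 107 + (14 - 36)*(6 - 4) = 107 - 22*2 = 107 - 44 = 63)
g(r, v) = 63 + r (g(r, v) = r + 63 = 63 + r)
-24011 + g((3*(-1))*(-1), f(-5)) = -24011 + (63 + (3*(-1))*(-1)) = -24011 + (63 - 3*(-1)) = -24011 + (63 + 3) = -24011 + 66 = -23945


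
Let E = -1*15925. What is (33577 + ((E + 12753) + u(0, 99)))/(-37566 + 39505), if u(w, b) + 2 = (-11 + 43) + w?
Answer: 30435/1939 ≈ 15.696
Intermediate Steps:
E = -15925
u(w, b) = 30 + w (u(w, b) = -2 + ((-11 + 43) + w) = -2 + (32 + w) = 30 + w)
(33577 + ((E + 12753) + u(0, 99)))/(-37566 + 39505) = (33577 + ((-15925 + 12753) + (30 + 0)))/(-37566 + 39505) = (33577 + (-3172 + 30))/1939 = (33577 - 3142)*(1/1939) = 30435*(1/1939) = 30435/1939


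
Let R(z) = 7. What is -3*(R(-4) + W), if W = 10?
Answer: -51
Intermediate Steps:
-3*(R(-4) + W) = -3*(7 + 10) = -3*17 = -51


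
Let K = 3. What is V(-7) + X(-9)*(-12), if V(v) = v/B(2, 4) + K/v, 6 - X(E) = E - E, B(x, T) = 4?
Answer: -2077/28 ≈ -74.179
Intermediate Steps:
X(E) = 6 (X(E) = 6 - (E - E) = 6 - 1*0 = 6 + 0 = 6)
V(v) = 3/v + v/4 (V(v) = v/4 + 3/v = 3/v + v/4)
V(-7) + X(-9)*(-12) = (3/(-7) + (¼)*(-7)) + 6*(-12) = (3*(-⅐) - 7/4) - 72 = (-3/7 - 7/4) - 72 = -61/28 - 72 = -2077/28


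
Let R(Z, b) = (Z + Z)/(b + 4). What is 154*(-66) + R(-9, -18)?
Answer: -71139/7 ≈ -10163.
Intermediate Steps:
R(Z, b) = 2*Z/(4 + b) (R(Z, b) = (2*Z)/(4 + b) = 2*Z/(4 + b))
154*(-66) + R(-9, -18) = 154*(-66) + 2*(-9)/(4 - 18) = -10164 + 2*(-9)/(-14) = -10164 + 2*(-9)*(-1/14) = -10164 + 9/7 = -71139/7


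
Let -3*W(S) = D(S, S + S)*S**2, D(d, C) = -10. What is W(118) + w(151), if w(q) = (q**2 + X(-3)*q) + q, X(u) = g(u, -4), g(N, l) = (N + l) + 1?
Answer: 205378/3 ≈ 68459.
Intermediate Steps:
g(N, l) = 1 + N + l
X(u) = -3 + u (X(u) = 1 + u - 4 = -3 + u)
W(S) = 10*S**2/3 (W(S) = -(-10)*S**2/3 = 10*S**2/3)
w(q) = q**2 - 5*q (w(q) = (q**2 + (-3 - 3)*q) + q = (q**2 - 6*q) + q = q**2 - 5*q)
W(118) + w(151) = (10/3)*118**2 + 151*(-5 + 151) = (10/3)*13924 + 151*146 = 139240/3 + 22046 = 205378/3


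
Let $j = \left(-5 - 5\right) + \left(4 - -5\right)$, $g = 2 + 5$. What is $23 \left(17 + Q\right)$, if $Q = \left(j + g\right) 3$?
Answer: $805$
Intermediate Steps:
$g = 7$
$j = -1$ ($j = -10 + \left(4 + 5\right) = -10 + 9 = -1$)
$Q = 18$ ($Q = \left(-1 + 7\right) 3 = 6 \cdot 3 = 18$)
$23 \left(17 + Q\right) = 23 \left(17 + 18\right) = 23 \cdot 35 = 805$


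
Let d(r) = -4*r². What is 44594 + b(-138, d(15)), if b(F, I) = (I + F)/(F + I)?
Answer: 44595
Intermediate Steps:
b(F, I) = 1 (b(F, I) = (F + I)/(F + I) = 1)
44594 + b(-138, d(15)) = 44594 + 1 = 44595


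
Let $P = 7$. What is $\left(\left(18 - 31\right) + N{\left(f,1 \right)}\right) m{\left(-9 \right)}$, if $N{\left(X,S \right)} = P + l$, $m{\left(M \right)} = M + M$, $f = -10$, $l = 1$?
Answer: $90$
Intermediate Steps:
$m{\left(M \right)} = 2 M$
$N{\left(X,S \right)} = 8$ ($N{\left(X,S \right)} = 7 + 1 = 8$)
$\left(\left(18 - 31\right) + N{\left(f,1 \right)}\right) m{\left(-9 \right)} = \left(\left(18 - 31\right) + 8\right) 2 \left(-9\right) = \left(\left(18 - 31\right) + 8\right) \left(-18\right) = \left(-13 + 8\right) \left(-18\right) = \left(-5\right) \left(-18\right) = 90$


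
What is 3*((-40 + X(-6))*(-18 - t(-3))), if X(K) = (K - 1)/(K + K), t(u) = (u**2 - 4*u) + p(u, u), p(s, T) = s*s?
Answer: 5676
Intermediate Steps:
p(s, T) = s**2
t(u) = -4*u + 2*u**2 (t(u) = (u**2 - 4*u) + u**2 = -4*u + 2*u**2)
X(K) = (-1 + K)/(2*K) (X(K) = (-1 + K)/((2*K)) = (-1 + K)*(1/(2*K)) = (-1 + K)/(2*K))
3*((-40 + X(-6))*(-18 - t(-3))) = 3*((-40 + (1/2)*(-1 - 6)/(-6))*(-18 - 2*(-3)*(-2 - 3))) = 3*((-40 + (1/2)*(-1/6)*(-7))*(-18 - 2*(-3)*(-5))) = 3*((-40 + 7/12)*(-18 - 1*30)) = 3*(-473*(-18 - 30)/12) = 3*(-473/12*(-48)) = 3*1892 = 5676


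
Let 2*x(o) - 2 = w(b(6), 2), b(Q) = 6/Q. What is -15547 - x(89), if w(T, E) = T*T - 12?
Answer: -31085/2 ≈ -15543.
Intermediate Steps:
w(T, E) = -12 + T² (w(T, E) = T² - 12 = -12 + T²)
x(o) = -9/2 (x(o) = 1 + (-12 + (6/6)²)/2 = 1 + (-12 + (6*(⅙))²)/2 = 1 + (-12 + 1²)/2 = 1 + (-12 + 1)/2 = 1 + (½)*(-11) = 1 - 11/2 = -9/2)
-15547 - x(89) = -15547 - 1*(-9/2) = -15547 + 9/2 = -31085/2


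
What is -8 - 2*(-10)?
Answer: 12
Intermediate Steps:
-8 - 2*(-10) = -8 + 20 = 12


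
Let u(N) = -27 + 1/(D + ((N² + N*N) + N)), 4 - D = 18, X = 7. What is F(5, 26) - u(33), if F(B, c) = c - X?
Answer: 101061/2197 ≈ 46.000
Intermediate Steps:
D = -14 (D = 4 - 1*18 = 4 - 18 = -14)
F(B, c) = -7 + c (F(B, c) = c - 1*7 = c - 7 = -7 + c)
u(N) = -27 + 1/(-14 + N + 2*N²) (u(N) = -27 + 1/(-14 + ((N² + N*N) + N)) = -27 + 1/(-14 + ((N² + N²) + N)) = -27 + 1/(-14 + (2*N² + N)) = -27 + 1/(-14 + (N + 2*N²)) = -27 + 1/(-14 + N + 2*N²))
F(5, 26) - u(33) = (-7 + 26) - (379 - 54*33² - 27*33)/(-14 + 33 + 2*33²) = 19 - (379 - 54*1089 - 891)/(-14 + 33 + 2*1089) = 19 - (379 - 58806 - 891)/(-14 + 33 + 2178) = 19 - (-59318)/2197 = 19 - 1*(-59318/2197) = 19 + 59318/2197 = 101061/2197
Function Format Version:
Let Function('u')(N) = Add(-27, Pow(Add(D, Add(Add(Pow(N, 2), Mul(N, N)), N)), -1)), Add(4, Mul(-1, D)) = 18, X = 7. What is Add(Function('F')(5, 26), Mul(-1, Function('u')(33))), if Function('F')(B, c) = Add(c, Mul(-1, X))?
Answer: Rational(101061, 2197) ≈ 46.000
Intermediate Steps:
D = -14 (D = Add(4, Mul(-1, 18)) = Add(4, -18) = -14)
Function('F')(B, c) = Add(-7, c) (Function('F')(B, c) = Add(c, Mul(-1, 7)) = Add(c, -7) = Add(-7, c))
Function('u')(N) = Add(-27, Pow(Add(-14, N, Mul(2, Pow(N, 2))), -1)) (Function('u')(N) = Add(-27, Pow(Add(-14, Add(Add(Pow(N, 2), Mul(N, N)), N)), -1)) = Add(-27, Pow(Add(-14, Add(Add(Pow(N, 2), Pow(N, 2)), N)), -1)) = Add(-27, Pow(Add(-14, Add(Mul(2, Pow(N, 2)), N)), -1)) = Add(-27, Pow(Add(-14, Add(N, Mul(2, Pow(N, 2)))), -1)) = Add(-27, Pow(Add(-14, N, Mul(2, Pow(N, 2))), -1)))
Add(Function('F')(5, 26), Mul(-1, Function('u')(33))) = Add(Add(-7, 26), Mul(-1, Mul(Pow(Add(-14, 33, Mul(2, Pow(33, 2))), -1), Add(379, Mul(-54, Pow(33, 2)), Mul(-27, 33))))) = Add(19, Mul(-1, Mul(Pow(Add(-14, 33, Mul(2, 1089)), -1), Add(379, Mul(-54, 1089), -891)))) = Add(19, Mul(-1, Mul(Pow(Add(-14, 33, 2178), -1), Add(379, -58806, -891)))) = Add(19, Mul(-1, Mul(Pow(2197, -1), -59318))) = Add(19, Mul(-1, Mul(Rational(1, 2197), -59318))) = Add(19, Mul(-1, Rational(-59318, 2197))) = Add(19, Rational(59318, 2197)) = Rational(101061, 2197)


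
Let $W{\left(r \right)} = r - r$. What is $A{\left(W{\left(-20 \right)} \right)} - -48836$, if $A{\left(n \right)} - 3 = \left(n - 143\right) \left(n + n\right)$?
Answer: $48839$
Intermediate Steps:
$W{\left(r \right)} = 0$
$A{\left(n \right)} = 3 + 2 n \left(-143 + n\right)$ ($A{\left(n \right)} = 3 + \left(n - 143\right) \left(n + n\right) = 3 + \left(-143 + n\right) 2 n = 3 + 2 n \left(-143 + n\right)$)
$A{\left(W{\left(-20 \right)} \right)} - -48836 = \left(3 - 0 + 2 \cdot 0^{2}\right) - -48836 = \left(3 + 0 + 2 \cdot 0\right) + 48836 = \left(3 + 0 + 0\right) + 48836 = 3 + 48836 = 48839$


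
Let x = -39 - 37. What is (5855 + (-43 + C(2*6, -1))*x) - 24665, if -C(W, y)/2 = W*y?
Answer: -17366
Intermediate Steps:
x = -76
C(W, y) = -2*W*y
(5855 + (-43 + C(2*6, -1))*x) - 24665 = (5855 + (-43 - 2*2*6*(-1))*(-76)) - 24665 = (5855 + (-43 - 2*12*(-1))*(-76)) - 24665 = (5855 + (-43 + 24)*(-76)) - 24665 = (5855 - 19*(-76)) - 24665 = (5855 + 1444) - 24665 = 7299 - 24665 = -17366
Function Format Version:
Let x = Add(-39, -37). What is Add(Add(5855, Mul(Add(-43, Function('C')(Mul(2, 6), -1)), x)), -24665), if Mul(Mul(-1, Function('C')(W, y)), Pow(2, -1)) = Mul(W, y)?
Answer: -17366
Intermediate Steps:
x = -76
Function('C')(W, y) = Mul(-2, W, y) (Function('C')(W, y) = Mul(-2, Mul(W, y)) = Mul(-2, W, y))
Add(Add(5855, Mul(Add(-43, Function('C')(Mul(2, 6), -1)), x)), -24665) = Add(Add(5855, Mul(Add(-43, Mul(-2, Mul(2, 6), -1)), -76)), -24665) = Add(Add(5855, Mul(Add(-43, Mul(-2, 12, -1)), -76)), -24665) = Add(Add(5855, Mul(Add(-43, 24), -76)), -24665) = Add(Add(5855, Mul(-19, -76)), -24665) = Add(Add(5855, 1444), -24665) = Add(7299, -24665) = -17366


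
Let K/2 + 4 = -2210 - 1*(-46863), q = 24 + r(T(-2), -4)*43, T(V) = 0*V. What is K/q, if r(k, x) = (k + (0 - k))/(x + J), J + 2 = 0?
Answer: 14883/4 ≈ 3720.8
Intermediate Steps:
J = -2 (J = -2 + 0 = -2)
T(V) = 0
r(k, x) = 0 (r(k, x) = (k + (0 - k))/(x - 2) = (k - k)/(-2 + x) = 0/(-2 + x) = 0)
q = 24 (q = 24 + 0*43 = 24 + 0 = 24)
K = 89298 (K = -8 + 2*(-2210 - 1*(-46863)) = -8 + 2*(-2210 + 46863) = -8 + 2*44653 = -8 + 89306 = 89298)
K/q = 89298/24 = 89298*(1/24) = 14883/4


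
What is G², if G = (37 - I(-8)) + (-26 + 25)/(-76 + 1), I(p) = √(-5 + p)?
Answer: 7633051/5625 - 5552*I*√13/75 ≈ 1357.0 - 266.91*I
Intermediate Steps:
G = 2776/75 - I*√13 (G = (37 - √(-5 - 8)) + (-26 + 25)/(-76 + 1) = (37 - √(-13)) - 1/(-75) = (37 - I*√13) - 1*(-1/75) = (37 - I*√13) + 1/75 = 2776/75 - I*√13 ≈ 37.013 - 3.6056*I)
G² = (2776/75 - I*√13)²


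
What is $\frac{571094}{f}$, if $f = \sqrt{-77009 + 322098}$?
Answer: $\frac{571094 \sqrt{245089}}{245089} \approx 1153.6$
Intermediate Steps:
$f = \sqrt{245089} \approx 495.06$
$\frac{571094}{f} = \frac{571094}{\sqrt{245089}} = 571094 \frac{\sqrt{245089}}{245089} = \frac{571094 \sqrt{245089}}{245089}$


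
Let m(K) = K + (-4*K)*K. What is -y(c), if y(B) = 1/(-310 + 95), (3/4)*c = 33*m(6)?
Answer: 1/215 ≈ 0.0046512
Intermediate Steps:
m(K) = K - 4*K²
c = -6072 (c = 4*(33*(6*(1 - 4*6)))/3 = 4*(33*(6*(1 - 24)))/3 = 4*(33*(6*(-23)))/3 = 4*(33*(-138))/3 = (4/3)*(-4554) = -6072)
y(B) = -1/215 (y(B) = 1/(-215) = -1/215)
-y(c) = -1*(-1/215) = 1/215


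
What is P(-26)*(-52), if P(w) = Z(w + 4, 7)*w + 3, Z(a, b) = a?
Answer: -29900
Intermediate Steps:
P(w) = 3 + w*(4 + w) (P(w) = (w + 4)*w + 3 = (4 + w)*w + 3 = w*(4 + w) + 3 = 3 + w*(4 + w))
P(-26)*(-52) = (3 - 26*(4 - 26))*(-52) = (3 - 26*(-22))*(-52) = (3 + 572)*(-52) = 575*(-52) = -29900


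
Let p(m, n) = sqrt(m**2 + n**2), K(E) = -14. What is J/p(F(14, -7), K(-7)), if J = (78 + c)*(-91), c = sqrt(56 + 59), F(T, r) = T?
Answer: 13*sqrt(2)*(-78 - sqrt(115))/4 ≈ -407.79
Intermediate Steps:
c = sqrt(115) ≈ 10.724
J = -7098 - 91*sqrt(115) (J = (78 + sqrt(115))*(-91) = -7098 - 91*sqrt(115) ≈ -8073.9)
J/p(F(14, -7), K(-7)) = (-7098 - 91*sqrt(115))/(sqrt(14**2 + (-14)**2)) = (-7098 - 91*sqrt(115))/(sqrt(196 + 196)) = (-7098 - 91*sqrt(115))/(sqrt(392)) = (-7098 - 91*sqrt(115))/((14*sqrt(2))) = (-7098 - 91*sqrt(115))*(sqrt(2)/28) = sqrt(2)*(-7098 - 91*sqrt(115))/28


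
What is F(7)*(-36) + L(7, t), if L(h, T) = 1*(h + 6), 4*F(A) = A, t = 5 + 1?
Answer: -50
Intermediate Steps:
t = 6
F(A) = A/4
L(h, T) = 6 + h (L(h, T) = 1*(6 + h) = 6 + h)
F(7)*(-36) + L(7, t) = ((1/4)*7)*(-36) + (6 + 7) = (7/4)*(-36) + 13 = -63 + 13 = -50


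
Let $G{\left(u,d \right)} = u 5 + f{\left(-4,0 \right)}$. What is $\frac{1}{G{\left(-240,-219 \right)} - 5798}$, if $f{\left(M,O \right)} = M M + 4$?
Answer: $- \frac{1}{6978} \approx -0.00014331$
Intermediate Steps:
$f{\left(M,O \right)} = 4 + M^{2}$ ($f{\left(M,O \right)} = M^{2} + 4 = 4 + M^{2}$)
$G{\left(u,d \right)} = 20 + 5 u$ ($G{\left(u,d \right)} = u 5 + \left(4 + \left(-4\right)^{2}\right) = 5 u + \left(4 + 16\right) = 5 u + 20 = 20 + 5 u$)
$\frac{1}{G{\left(-240,-219 \right)} - 5798} = \frac{1}{\left(20 + 5 \left(-240\right)\right) - 5798} = \frac{1}{\left(20 - 1200\right) - 5798} = \frac{1}{-1180 - 5798} = \frac{1}{-6978} = - \frac{1}{6978}$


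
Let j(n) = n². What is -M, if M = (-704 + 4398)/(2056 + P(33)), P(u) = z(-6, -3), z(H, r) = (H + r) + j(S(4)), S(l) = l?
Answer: -3694/2063 ≈ -1.7906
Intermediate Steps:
z(H, r) = 16 + H + r (z(H, r) = (H + r) + 4² = (H + r) + 16 = 16 + H + r)
P(u) = 7 (P(u) = 16 - 6 - 3 = 7)
M = 3694/2063 (M = (-704 + 4398)/(2056 + 7) = 3694/2063 ≈ 1.7906)
-M = -1*3694/2063 = -3694/2063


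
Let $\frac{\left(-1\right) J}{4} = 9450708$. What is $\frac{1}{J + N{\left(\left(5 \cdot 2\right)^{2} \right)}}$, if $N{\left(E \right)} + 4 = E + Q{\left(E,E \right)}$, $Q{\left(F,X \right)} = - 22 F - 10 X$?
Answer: $- \frac{1}{37805936} \approx -2.6451 \cdot 10^{-8}$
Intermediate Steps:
$J = -37802832$ ($J = \left(-4\right) 9450708 = -37802832$)
$N{\left(E \right)} = -4 - 31 E$ ($N{\left(E \right)} = -4 + \left(E - 32 E\right) = -4 - 31 E$)
$\frac{1}{J + N{\left(\left(5 \cdot 2\right)^{2} \right)}} = \frac{1}{-37802832 - \left(4 + 31 \left(5 \cdot 2\right)^{2}\right)} = \frac{1}{-37802832 - \left(4 + 31 \cdot 10^{2}\right)} = \frac{1}{-37802832 - 3104} = \frac{1}{-37805936} = - \frac{1}{37805936}$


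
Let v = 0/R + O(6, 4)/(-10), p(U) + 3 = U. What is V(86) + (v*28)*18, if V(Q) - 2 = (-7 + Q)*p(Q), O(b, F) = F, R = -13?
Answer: 31787/5 ≈ 6357.4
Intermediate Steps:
p(U) = -3 + U
v = -⅖ (v = 0/(-13) + 4/(-10) = 0*(-1/13) + 4*(-⅒) = 0 - ⅖ = -⅖ ≈ -0.40000)
V(Q) = 2 + (-7 + Q)*(-3 + Q)
V(86) + (v*28)*18 = (23 + 86² - 10*86) - ⅖*28*18 = (23 + 7396 - 860) - 56/5*18 = 6559 - 1008/5 = 31787/5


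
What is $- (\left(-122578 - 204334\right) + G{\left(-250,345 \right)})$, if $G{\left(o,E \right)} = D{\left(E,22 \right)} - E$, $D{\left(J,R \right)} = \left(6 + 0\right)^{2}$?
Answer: $327221$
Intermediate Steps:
$D{\left(J,R \right)} = 36$ ($D{\left(J,R \right)} = 6^{2} = 36$)
$G{\left(o,E \right)} = 36 - E$
$- (\left(-122578 - 204334\right) + G{\left(-250,345 \right)}) = - (\left(-122578 - 204334\right) + \left(36 - 345\right)) = - (-326912 + \left(36 - 345\right)) = - (-326912 - 309) = \left(-1\right) \left(-327221\right) = 327221$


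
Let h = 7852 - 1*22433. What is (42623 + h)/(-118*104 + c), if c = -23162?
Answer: -2003/2531 ≈ -0.79139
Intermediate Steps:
h = -14581 (h = 7852 - 22433 = -14581)
(42623 + h)/(-118*104 + c) = (42623 - 14581)/(-118*104 - 23162) = 28042/(-12272 - 23162) = 28042/(-35434) = 28042*(-1/35434) = -2003/2531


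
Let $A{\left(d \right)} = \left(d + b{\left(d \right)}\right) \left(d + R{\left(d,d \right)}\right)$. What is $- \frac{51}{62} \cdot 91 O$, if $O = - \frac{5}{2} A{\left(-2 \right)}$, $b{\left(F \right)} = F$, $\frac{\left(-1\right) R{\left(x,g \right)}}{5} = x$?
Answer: $- \frac{185640}{31} \approx -5988.4$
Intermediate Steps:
$R{\left(x,g \right)} = - 5 x$
$A{\left(d \right)} = - 8 d^{2}$ ($A{\left(d \right)} = \left(d + d\right) \left(d - 5 d\right) = 2 d \left(- 4 d\right) = - 8 d^{2}$)
$O = 80$ ($O = - \frac{5}{2} \left(- 8 \left(-2\right)^{2}\right) = \left(-5\right) \frac{1}{2} \left(\left(-8\right) 4\right) = \left(- \frac{5}{2}\right) \left(-32\right) = 80$)
$- \frac{51}{62} \cdot 91 O = - \frac{51}{62} \cdot 91 \cdot 80 = - \frac{4641 \cdot 80}{62} = \left(-1\right) \frac{185640}{31} = - \frac{185640}{31}$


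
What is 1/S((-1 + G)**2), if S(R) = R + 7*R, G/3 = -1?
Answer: 1/128 ≈ 0.0078125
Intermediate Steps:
G = -3 (G = 3*(-1) = -3)
S(R) = 8*R
1/S((-1 + G)**2) = 1/(8*(-1 - 3)**2) = 1/(8*(-4)**2) = 1/(8*16) = 1/128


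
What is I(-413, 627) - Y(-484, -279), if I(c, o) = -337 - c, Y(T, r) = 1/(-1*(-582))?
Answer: 44231/582 ≈ 75.998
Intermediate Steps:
Y(T, r) = 1/582
I(-413, 627) - Y(-484, -279) = (-337 - 1*(-413)) - 1*1/582 = (-337 + 413) - 1/582 = 76 - 1/582 = 44231/582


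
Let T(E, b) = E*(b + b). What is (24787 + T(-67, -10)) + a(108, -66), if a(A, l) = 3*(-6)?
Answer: 26109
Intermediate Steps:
a(A, l) = -18
T(E, b) = 2*E*b (T(E, b) = E*(2*b) = 2*E*b)
(24787 + T(-67, -10)) + a(108, -66) = (24787 + 2*(-67)*(-10)) - 18 = (24787 + 1340) - 18 = 26127 - 18 = 26109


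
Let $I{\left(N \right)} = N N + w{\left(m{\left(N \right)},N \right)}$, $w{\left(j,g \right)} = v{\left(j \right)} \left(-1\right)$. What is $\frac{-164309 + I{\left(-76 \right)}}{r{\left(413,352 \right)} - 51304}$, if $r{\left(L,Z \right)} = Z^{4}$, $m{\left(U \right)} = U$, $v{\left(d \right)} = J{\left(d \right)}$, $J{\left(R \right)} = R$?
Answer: $- \frac{52819}{5117383304} \approx -1.0321 \cdot 10^{-5}$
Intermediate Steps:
$v{\left(d \right)} = d$
$w{\left(j,g \right)} = - j$ ($w{\left(j,g \right)} = j \left(-1\right) = - j$)
$I{\left(N \right)} = N^{2} - N$ ($I{\left(N \right)} = N N - N = N^{2} - N$)
$\frac{-164309 + I{\left(-76 \right)}}{r{\left(413,352 \right)} - 51304} = \frac{-164309 - 76 \left(-1 - 76\right)}{352^{4} - 51304} = \frac{-164309 - -5852}{15352201216 - 51304} = \frac{-164309 + 5852}{15352149912} = \left(-158457\right) \frac{1}{15352149912} = - \frac{52819}{5117383304}$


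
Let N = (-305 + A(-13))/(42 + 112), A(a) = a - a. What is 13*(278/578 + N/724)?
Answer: 200327387/32222344 ≈ 6.2170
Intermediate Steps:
A(a) = 0
N = -305/154 (N = (-305 + 0)/(42 + 112) = -305/154 ≈ -1.9805)
13*(278/578 + N/724) = 13*(278/578 - 305/154/724) = 13*(278*(1/578) - 305/154*1/724) = 13*(139/289 - 305/111496) = 13*(15409799/32222344) = 200327387/32222344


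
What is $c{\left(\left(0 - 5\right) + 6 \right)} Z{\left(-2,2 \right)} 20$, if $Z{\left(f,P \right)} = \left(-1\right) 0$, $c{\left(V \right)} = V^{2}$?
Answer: $0$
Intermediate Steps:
$Z{\left(f,P \right)} = 0$
$c{\left(\left(0 - 5\right) + 6 \right)} Z{\left(-2,2 \right)} 20 = \left(\left(0 - 5\right) + 6\right)^{2} \cdot 0 \cdot 20 = \left(-5 + 6\right)^{2} \cdot 0 \cdot 20 = 1^{2} \cdot 0 \cdot 20 = 1 \cdot 0 \cdot 20 = 0 \cdot 20 = 0$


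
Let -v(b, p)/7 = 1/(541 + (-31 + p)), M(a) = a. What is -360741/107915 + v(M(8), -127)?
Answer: -138919208/41331445 ≈ -3.3611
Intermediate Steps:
v(b, p) = -7/(510 + p) (v(b, p) = -7/(541 + (-31 + p)) = -7/(510 + p))
-360741/107915 + v(M(8), -127) = -360741/107915 - 7/(510 - 127) = -360741*1/107915 - 7/383 = -360741/107915 - 7*1/383 = -360741/107915 - 7/383 = -138919208/41331445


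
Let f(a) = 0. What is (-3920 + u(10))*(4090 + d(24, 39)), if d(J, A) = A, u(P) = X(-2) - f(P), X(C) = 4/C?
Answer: -16193938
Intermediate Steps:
u(P) = -2 (u(P) = 4/(-2) - 1*0 = 4*(-½) + 0 = -2 + 0 = -2)
(-3920 + u(10))*(4090 + d(24, 39)) = (-3920 - 2)*(4090 + 39) = -3922*4129 = -16193938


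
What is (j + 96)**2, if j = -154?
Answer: 3364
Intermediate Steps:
(j + 96)**2 = (-154 + 96)**2 = (-58)**2 = 3364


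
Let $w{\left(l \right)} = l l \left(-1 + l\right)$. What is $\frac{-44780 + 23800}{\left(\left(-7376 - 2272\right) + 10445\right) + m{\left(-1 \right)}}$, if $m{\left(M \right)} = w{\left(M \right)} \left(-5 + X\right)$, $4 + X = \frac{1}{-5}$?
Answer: $- \frac{104900}{4077} \approx -25.73$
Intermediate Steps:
$X = - \frac{21}{5}$ ($X = -4 + \frac{1}{-5} = -4 - \frac{1}{5} = - \frac{21}{5} \approx -4.2$)
$w{\left(l \right)} = l^{2} \left(-1 + l\right)$
$m{\left(M \right)} = - \frac{46 M^{2} \left(-1 + M\right)}{5}$ ($m{\left(M \right)} = M^{2} \left(-1 + M\right) \left(-5 - \frac{21}{5}\right) = M^{2} \left(-1 + M\right) \left(- \frac{46}{5}\right) = - \frac{46 M^{2} \left(-1 + M\right)}{5}$)
$\frac{-44780 + 23800}{\left(\left(-7376 - 2272\right) + 10445\right) + m{\left(-1 \right)}} = \frac{-44780 + 23800}{\left(\left(-7376 - 2272\right) + 10445\right) + \frac{46 \left(-1\right)^{2} \left(1 - -1\right)}{5}} = - \frac{20980}{\left(-9648 + 10445\right) + \frac{46}{5} \cdot 1 \left(1 + 1\right)} = - \frac{20980}{797 + \frac{46}{5} \cdot 1 \cdot 2} = - \frac{20980}{797 + \frac{92}{5}} = - \frac{20980}{\frac{4077}{5}} = \left(-20980\right) \frac{5}{4077} = - \frac{104900}{4077}$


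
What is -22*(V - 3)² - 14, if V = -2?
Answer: -564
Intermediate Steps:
-22*(V - 3)² - 14 = -22*(-2 - 3)² - 14 = -22*(-5)² - 14 = -22*25 - 14 = -550 - 14 = -564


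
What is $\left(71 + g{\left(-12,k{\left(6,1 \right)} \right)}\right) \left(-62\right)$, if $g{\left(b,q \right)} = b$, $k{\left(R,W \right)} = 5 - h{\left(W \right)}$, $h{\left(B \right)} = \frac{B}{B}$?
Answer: $-3658$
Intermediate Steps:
$h{\left(B \right)} = 1$
$k{\left(R,W \right)} = 4$ ($k{\left(R,W \right)} = 5 - 1 = 4$)
$\left(71 + g{\left(-12,k{\left(6,1 \right)} \right)}\right) \left(-62\right) = \left(71 - 12\right) \left(-62\right) = 59 \left(-62\right) = -3658$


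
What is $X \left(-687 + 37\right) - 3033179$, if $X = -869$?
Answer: $-2468329$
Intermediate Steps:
$X \left(-687 + 37\right) - 3033179 = - 869 \left(-687 + 37\right) - 3033179 = \left(-869\right) \left(-650\right) - 3033179 = 564850 - 3033179 = -2468329$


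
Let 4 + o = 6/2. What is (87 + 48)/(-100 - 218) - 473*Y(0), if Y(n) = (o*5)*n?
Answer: -45/106 ≈ -0.42453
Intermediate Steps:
o = -1 (o = -4 + 6/2 = -4 + 6*(½) = -4 + 3 = -1)
Y(n) = -5*n (Y(n) = (-1*5)*n = -5*n)
(87 + 48)/(-100 - 218) - 473*Y(0) = (87 + 48)/(-100 - 218) - (-2365)*0 = 135/(-318) - 473*0 = 135*(-1/318) + 0 = -45/106 + 0 = -45/106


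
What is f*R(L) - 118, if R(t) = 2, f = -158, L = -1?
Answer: -434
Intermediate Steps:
f*R(L) - 118 = -158*2 - 118 = -316 - 118 = -434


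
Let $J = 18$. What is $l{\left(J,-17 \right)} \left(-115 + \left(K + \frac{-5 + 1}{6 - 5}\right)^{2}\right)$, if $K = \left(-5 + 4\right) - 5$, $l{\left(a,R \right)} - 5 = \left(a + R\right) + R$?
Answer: $165$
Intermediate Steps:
$l{\left(a,R \right)} = 5 + a + 2 R$ ($l{\left(a,R \right)} = 5 + \left(\left(a + R\right) + R\right) = 5 + \left(\left(R + a\right) + R\right) = 5 + \left(a + 2 R\right) = 5 + a + 2 R$)
$K = -6$ ($K = -1 - 5 = -6$)
$l{\left(J,-17 \right)} \left(-115 + \left(K + \frac{-5 + 1}{6 - 5}\right)^{2}\right) = \left(5 + 18 + 2 \left(-17\right)\right) \left(-115 + \left(-6 + \frac{-5 + 1}{6 - 5}\right)^{2}\right) = \left(5 + 18 - 34\right) \left(-115 + \left(-6 - \frac{4}{1}\right)^{2}\right) = - 11 \left(-115 + \left(-6 - 4\right)^{2}\right) = - 11 \left(-115 + \left(-10\right)^{2}\right) = - 11 \left(-115 + 100\right) = \left(-11\right) \left(-15\right) = 165$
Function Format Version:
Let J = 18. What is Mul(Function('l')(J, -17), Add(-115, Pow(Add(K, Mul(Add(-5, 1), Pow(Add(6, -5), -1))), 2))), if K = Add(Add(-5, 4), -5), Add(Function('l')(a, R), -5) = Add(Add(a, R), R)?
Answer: 165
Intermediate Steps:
Function('l')(a, R) = Add(5, a, Mul(2, R)) (Function('l')(a, R) = Add(5, Add(Add(a, R), R)) = Add(5, Add(Add(R, a), R)) = Add(5, Add(a, Mul(2, R))) = Add(5, a, Mul(2, R)))
K = -6 (K = Add(-1, -5) = -6)
Mul(Function('l')(J, -17), Add(-115, Pow(Add(K, Mul(Add(-5, 1), Pow(Add(6, -5), -1))), 2))) = Mul(Add(5, 18, Mul(2, -17)), Add(-115, Pow(Add(-6, Mul(Add(-5, 1), Pow(Add(6, -5), -1))), 2))) = Mul(Add(5, 18, -34), Add(-115, Pow(Add(-6, Mul(-4, Pow(1, -1))), 2))) = Mul(-11, Add(-115, Pow(Add(-6, Mul(-4, 1)), 2))) = Mul(-11, Add(-115, Pow(Add(-6, -4), 2))) = Mul(-11, Add(-115, Pow(-10, 2))) = Mul(-11, Add(-115, 100)) = Mul(-11, -15) = 165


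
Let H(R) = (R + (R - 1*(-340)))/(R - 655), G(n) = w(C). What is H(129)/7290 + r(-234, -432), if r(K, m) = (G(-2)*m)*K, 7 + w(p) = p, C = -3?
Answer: -1938129897899/1917270 ≈ -1.0109e+6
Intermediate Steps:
w(p) = -7 + p
G(n) = -10 (G(n) = -7 - 3 = -10)
H(R) = (340 + 2*R)/(-655 + R) (H(R) = (R + (R + 340))/(-655 + R) = (R + (340 + R))/(-655 + R) = (340 + 2*R)/(-655 + R))
r(K, m) = -10*K*m (r(K, m) = (-10*m)*K = -10*K*m)
H(129)/7290 + r(-234, -432) = (2*(170 + 129)/(-655 + 129))/7290 - 10*(-234)*(-432) = (2*299/(-526))*(1/7290) - 1010880 = (2*(-1/526)*299)*(1/7290) - 1010880 = -299/263*1/7290 - 1010880 = -299/1917270 - 1010880 = -1938129897899/1917270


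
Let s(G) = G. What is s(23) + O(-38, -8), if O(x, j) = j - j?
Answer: 23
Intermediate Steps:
O(x, j) = 0
s(23) + O(-38, -8) = 23 + 0 = 23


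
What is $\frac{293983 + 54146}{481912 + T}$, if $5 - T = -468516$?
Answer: $\frac{116043}{316811} \approx 0.36628$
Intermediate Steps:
$T = 468521$ ($T = 5 - -468516 = 5 + 468516 = 468521$)
$\frac{293983 + 54146}{481912 + T} = \frac{293983 + 54146}{481912 + 468521} = \frac{348129}{950433} = 348129 \cdot \frac{1}{950433} = \frac{116043}{316811}$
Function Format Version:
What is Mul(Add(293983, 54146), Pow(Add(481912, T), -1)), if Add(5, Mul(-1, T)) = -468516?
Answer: Rational(116043, 316811) ≈ 0.36628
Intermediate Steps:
T = 468521 (T = Add(5, Mul(-1, -468516)) = Add(5, 468516) = 468521)
Mul(Add(293983, 54146), Pow(Add(481912, T), -1)) = Mul(Add(293983, 54146), Pow(Add(481912, 468521), -1)) = Mul(348129, Pow(950433, -1)) = Mul(348129, Rational(1, 950433)) = Rational(116043, 316811)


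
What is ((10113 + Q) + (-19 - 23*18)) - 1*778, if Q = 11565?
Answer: 20467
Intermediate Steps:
((10113 + Q) + (-19 - 23*18)) - 1*778 = ((10113 + 11565) + (-19 - 23*18)) - 1*778 = (21678 + (-19 - 414)) - 778 = (21678 - 433) - 778 = 21245 - 778 = 20467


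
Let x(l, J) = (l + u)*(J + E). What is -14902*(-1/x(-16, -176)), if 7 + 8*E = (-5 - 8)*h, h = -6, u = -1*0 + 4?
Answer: 29804/4011 ≈ 7.4306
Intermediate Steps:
u = 4 (u = 0 + 4 = 4)
E = 71/8 (E = -7/8 + ((-5 - 8)*(-6))/8 = -7/8 + (-13*(-6))/8 = -7/8 + (⅛)*78 = -7/8 + 39/4 = 71/8 ≈ 8.8750)
x(l, J) = (4 + l)*(71/8 + J) (x(l, J) = (l + 4)*(J + 71/8) = (4 + l)*(71/8 + J))
-14902*(-1/x(-16, -176)) = -14902*(-1/(71/2 + 4*(-176) + (71/8)*(-16) - 176*(-16))) = -14902*(-1/(71/2 - 704 - 142 + 2816)) = -14902/((-1*4011/2)) = -14902/(-4011/2) = -14902*(-2/4011) = 29804/4011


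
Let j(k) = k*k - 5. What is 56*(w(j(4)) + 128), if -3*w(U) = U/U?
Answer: 21448/3 ≈ 7149.3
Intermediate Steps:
j(k) = -5 + k² (j(k) = k² - 5 = -5 + k²)
w(U) = -⅓ (w(U) = -U/(3*U) = -⅓*1 = -⅓)
56*(w(j(4)) + 128) = 56*(-⅓ + 128) = 56*(383/3) = 21448/3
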